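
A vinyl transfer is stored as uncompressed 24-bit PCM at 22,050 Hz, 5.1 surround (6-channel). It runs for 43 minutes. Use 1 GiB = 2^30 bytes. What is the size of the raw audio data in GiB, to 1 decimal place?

1.0 GiB

Duration = 43 minutes = 2,580 s.
Bytes = 22,050 samples/s × 2,580 s × 3 bytes/sample × 6 ch = 1,024,002,000 bytes.
1,024,002,000 / 1,073,741,824 = 1.0 GiB.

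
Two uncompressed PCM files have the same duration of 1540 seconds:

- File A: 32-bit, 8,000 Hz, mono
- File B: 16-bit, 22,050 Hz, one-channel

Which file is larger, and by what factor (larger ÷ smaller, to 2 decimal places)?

File B, by a factor of 1.38

File A: 8,000 × 4 × 1 = 32,000 bytes/s.
File B: 22,050 × 2 × 1 = 44,100 bytes/s.
File B is larger; ratio = 67,914,000 / 49,280,000 = 1.38.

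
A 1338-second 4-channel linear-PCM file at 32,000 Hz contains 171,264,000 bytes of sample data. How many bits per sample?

8 bits

Bytes per sample = 171,264,000 / (32,000 × 1,338 × 4) = 171,264,000 / 171,264,000 = 1.
Bit depth = 1 × 8 = 8 bits.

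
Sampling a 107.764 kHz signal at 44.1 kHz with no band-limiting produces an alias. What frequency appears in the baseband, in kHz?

Nyquist = 44,100/2 = 22,050 Hz; 107,764 Hz exceeds it.
Alias = |107,764 − 2×44,100| = |107,764 − 88,200| = 19,564 Hz = 19.564 kHz.

19.564 kHz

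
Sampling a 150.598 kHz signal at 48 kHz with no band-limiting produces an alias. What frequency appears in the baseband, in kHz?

6.598 kHz

Nyquist = 48,000/2 = 24,000 Hz; 150,598 Hz exceeds it.
Alias = |150,598 − 3×48,000| = |150,598 − 144,000| = 6,598 Hz = 6.598 kHz.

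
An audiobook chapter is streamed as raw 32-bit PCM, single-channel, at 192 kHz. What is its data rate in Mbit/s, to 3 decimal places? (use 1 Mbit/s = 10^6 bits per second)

Bit rate = 192,000 × 32 × 1 = 6,144,000 bits/s.
= 6.144 Mbit/s.

6.144 Mbit/s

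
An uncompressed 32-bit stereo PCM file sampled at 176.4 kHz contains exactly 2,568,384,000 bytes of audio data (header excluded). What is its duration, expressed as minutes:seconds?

Byte rate = 176,400 × 4 × 2 = 1,411,200 bytes/s.
Duration = 2,568,384,000 / 1,411,200 = 1,820 s.
1,820 s = 30:20.

30:20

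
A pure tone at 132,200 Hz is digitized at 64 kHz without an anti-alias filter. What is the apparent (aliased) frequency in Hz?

4,200 Hz

Nyquist = 64,000/2 = 32,000 Hz; 132,200 Hz exceeds it.
Alias = |132,200 − 2×64,000| = |132,200 − 128,000| = 4,200 Hz.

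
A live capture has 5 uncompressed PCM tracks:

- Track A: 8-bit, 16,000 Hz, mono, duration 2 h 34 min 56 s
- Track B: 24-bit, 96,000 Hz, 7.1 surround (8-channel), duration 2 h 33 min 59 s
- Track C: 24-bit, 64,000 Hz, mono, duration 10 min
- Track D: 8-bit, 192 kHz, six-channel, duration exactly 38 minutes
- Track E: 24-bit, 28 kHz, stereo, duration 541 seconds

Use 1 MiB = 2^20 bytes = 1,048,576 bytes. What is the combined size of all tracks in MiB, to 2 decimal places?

Track A: 2 h 34 min 56 s = 9,296 s; 16,000 × 9,296 × 1 × 1 = 148,736,000 bytes.
Track B: 2 h 33 min 59 s = 9,239 s; 96,000 × 9,239 × 3 × 8 = 21,286,656,000 bytes.
Track C: 10 min = 600 s; 64,000 × 600 × 3 × 1 = 115,200,000 bytes.
Track D: exactly 38 minutes = 2,280 s; 192,000 × 2,280 × 1 × 6 = 2,626,560,000 bytes.
Track E: 28,000 × 541 × 3 × 2 = 90,888,000 bytes.
Total = 24,268,040,000 bytes = 23143.81 MiB.

23143.81 MiB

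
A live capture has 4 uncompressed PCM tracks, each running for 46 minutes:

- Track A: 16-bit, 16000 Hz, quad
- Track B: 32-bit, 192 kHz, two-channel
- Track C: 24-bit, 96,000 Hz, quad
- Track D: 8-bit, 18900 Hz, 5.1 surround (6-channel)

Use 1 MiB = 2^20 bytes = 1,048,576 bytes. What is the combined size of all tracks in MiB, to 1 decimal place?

7710.6 MiB

46 minutes = 2,760 s.
Track A: 16,000 × 2,760 × 2 × 4 = 353,280,000 bytes.
Track B: 192,000 × 2,760 × 4 × 2 = 4,239,360,000 bytes.
Track C: 96,000 × 2,760 × 3 × 4 = 3,179,520,000 bytes.
Track D: 18,900 × 2,760 × 1 × 6 = 312,984,000 bytes.
Total = 8,085,144,000 bytes = 7710.6 MiB.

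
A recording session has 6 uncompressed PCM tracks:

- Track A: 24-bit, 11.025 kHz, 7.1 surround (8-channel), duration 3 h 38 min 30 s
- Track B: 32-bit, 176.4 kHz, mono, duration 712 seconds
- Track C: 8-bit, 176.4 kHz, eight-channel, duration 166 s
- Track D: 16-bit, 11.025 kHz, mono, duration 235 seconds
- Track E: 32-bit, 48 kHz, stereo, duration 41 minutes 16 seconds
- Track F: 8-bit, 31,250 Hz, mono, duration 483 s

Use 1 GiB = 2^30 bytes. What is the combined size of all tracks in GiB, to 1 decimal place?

Track A: 3 h 38 min 30 s = 13,110 s; 11,025 × 13,110 × 3 × 8 = 3,468,906,000 bytes.
Track B: 176,400 × 712 × 4 × 1 = 502,387,200 bytes.
Track C: 176,400 × 166 × 1 × 8 = 234,259,200 bytes.
Track D: 11,025 × 235 × 2 × 1 = 5,181,750 bytes.
Track E: 41 minutes 16 seconds = 2,476 s; 48,000 × 2,476 × 4 × 2 = 950,784,000 bytes.
Track F: 31,250 × 483 × 1 × 1 = 15,093,750 bytes.
Total = 5,176,611,900 bytes = 4.8 GiB.

4.8 GiB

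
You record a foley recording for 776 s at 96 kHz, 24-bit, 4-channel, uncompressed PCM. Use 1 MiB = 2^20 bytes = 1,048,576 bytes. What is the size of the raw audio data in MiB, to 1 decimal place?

852.5 MiB

Bytes = 96,000 samples/s × 776 s × 3 bytes/sample × 4 ch = 893,952,000 bytes.
893,952,000 / 1,048,576 = 852.5 MiB.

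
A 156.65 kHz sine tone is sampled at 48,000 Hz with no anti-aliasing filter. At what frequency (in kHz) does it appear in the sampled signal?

12.65 kHz

Nyquist = 48,000/2 = 24,000 Hz; 156,650 Hz exceeds it.
Alias = |156,650 − 3×48,000| = |156,650 − 144,000| = 12,650 Hz = 12.65 kHz.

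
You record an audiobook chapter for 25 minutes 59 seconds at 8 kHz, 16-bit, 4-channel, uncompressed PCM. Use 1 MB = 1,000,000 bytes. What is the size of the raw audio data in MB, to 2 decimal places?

99.78 MB

Duration = 25 minutes 59 seconds = 1,559 s.
Bytes = 8,000 samples/s × 1,559 s × 2 bytes/sample × 4 ch = 99,776,000 bytes.
99,776,000 / 1,000,000 = 99.78 MB.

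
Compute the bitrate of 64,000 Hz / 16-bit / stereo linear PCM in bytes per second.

Bit rate = 64,000 × 16 × 2 = 2,048,000 bits/s.
2,048,000 / 8 = 256,000 bytes/s.

256,000 bytes/s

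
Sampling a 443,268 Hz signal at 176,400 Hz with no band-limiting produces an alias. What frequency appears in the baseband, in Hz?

85,932 Hz

Nyquist = 176,400/2 = 88,200 Hz; 443,268 Hz exceeds it.
Alias = |443,268 − 3×176,400| = |443,268 − 529,200| = 85,932 Hz.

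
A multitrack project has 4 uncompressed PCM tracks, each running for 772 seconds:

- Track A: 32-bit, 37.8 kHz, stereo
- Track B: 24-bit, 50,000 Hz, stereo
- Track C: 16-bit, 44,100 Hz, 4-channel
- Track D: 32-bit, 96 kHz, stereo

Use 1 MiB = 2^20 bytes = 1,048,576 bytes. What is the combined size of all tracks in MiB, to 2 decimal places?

Track A: 37,800 × 772 × 4 × 2 = 233,452,800 bytes.
Track B: 50,000 × 772 × 3 × 2 = 231,600,000 bytes.
Track C: 44,100 × 772 × 2 × 4 = 272,361,600 bytes.
Track D: 96,000 × 772 × 4 × 2 = 592,896,000 bytes.
Total = 1,330,310,400 bytes = 1268.68 MiB.

1268.68 MiB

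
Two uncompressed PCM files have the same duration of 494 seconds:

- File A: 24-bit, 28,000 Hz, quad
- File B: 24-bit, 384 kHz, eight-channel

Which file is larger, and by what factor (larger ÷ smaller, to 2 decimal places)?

File A: 28,000 × 3 × 4 = 336,000 bytes/s.
File B: 384,000 × 3 × 8 = 9,216,000 bytes/s.
File B is larger; ratio = 4,552,704,000 / 165,984,000 = 27.43.

File B, by a factor of 27.43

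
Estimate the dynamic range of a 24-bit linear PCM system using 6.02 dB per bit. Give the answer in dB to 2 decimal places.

144.48 dB

24 × 6.02 = 144.48 dB.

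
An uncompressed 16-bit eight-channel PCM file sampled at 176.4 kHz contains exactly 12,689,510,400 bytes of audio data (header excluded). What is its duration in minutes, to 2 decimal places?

Byte rate = 176,400 × 2 × 8 = 2,822,400 bytes/s.
Duration = 12,689,510,400 / 2,822,400 = 4,496 s.
4,496 s / 60 = 74.93 minutes.

74.93 minutes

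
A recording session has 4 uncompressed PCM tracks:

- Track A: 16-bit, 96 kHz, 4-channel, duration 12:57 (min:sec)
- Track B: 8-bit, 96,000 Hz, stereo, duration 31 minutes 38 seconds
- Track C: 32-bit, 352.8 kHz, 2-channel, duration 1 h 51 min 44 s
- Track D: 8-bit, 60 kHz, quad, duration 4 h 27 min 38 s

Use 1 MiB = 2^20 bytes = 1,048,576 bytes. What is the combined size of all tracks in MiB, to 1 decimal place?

22636.8 MiB

Track A: 12:57 (min:sec) = 777 s; 96,000 × 777 × 2 × 4 = 596,736,000 bytes.
Track B: 31 minutes 38 seconds = 1,898 s; 96,000 × 1,898 × 1 × 2 = 364,416,000 bytes.
Track C: 1 h 51 min 44 s = 6,704 s; 352,800 × 6,704 × 4 × 2 = 18,921,369,600 bytes.
Track D: 4 h 27 min 38 s = 16,058 s; 60,000 × 16,058 × 1 × 4 = 3,853,920,000 bytes.
Total = 23,736,441,600 bytes = 22636.8 MiB.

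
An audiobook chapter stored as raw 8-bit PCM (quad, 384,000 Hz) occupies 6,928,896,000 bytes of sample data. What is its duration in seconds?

Byte rate = 384,000 × 1 × 4 = 1,536,000 bytes/s.
Duration = 6,928,896,000 / 1,536,000 = 4,511 s.

4,511 seconds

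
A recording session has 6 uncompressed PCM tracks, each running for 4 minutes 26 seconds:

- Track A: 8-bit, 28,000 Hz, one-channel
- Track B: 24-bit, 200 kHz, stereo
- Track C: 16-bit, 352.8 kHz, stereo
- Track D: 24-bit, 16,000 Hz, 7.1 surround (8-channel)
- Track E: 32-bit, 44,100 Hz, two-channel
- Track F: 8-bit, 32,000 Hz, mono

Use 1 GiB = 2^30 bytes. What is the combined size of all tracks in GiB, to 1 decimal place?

4 minutes 26 seconds = 266 s.
Track A: 28,000 × 266 × 1 × 1 = 7,448,000 bytes.
Track B: 200,000 × 266 × 3 × 2 = 319,200,000 bytes.
Track C: 352,800 × 266 × 2 × 2 = 375,379,200 bytes.
Track D: 16,000 × 266 × 3 × 8 = 102,144,000 bytes.
Track E: 44,100 × 266 × 4 × 2 = 93,844,800 bytes.
Track F: 32,000 × 266 × 1 × 1 = 8,512,000 bytes.
Total = 906,528,000 bytes = 0.8 GiB.

0.8 GiB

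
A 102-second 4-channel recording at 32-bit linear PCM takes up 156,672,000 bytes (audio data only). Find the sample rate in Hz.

96,000 Hz

Bytes = sample_rate × seconds × bytes_per_sample × channels.
sample_rate = 156,672,000 / (102 × 4 × 4) = 156,672,000 / 1,632 = 96,000 Hz.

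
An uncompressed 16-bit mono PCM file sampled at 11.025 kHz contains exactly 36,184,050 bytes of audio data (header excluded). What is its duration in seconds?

Byte rate = 11,025 × 2 × 1 = 22,050 bytes/s.
Duration = 36,184,050 / 22,050 = 1,641 s.

1,641 seconds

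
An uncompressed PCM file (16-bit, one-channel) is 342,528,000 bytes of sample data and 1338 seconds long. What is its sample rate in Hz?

128,000 Hz

Bytes = sample_rate × seconds × bytes_per_sample × channels.
sample_rate = 342,528,000 / (1,338 × 2 × 1) = 342,528,000 / 2,676 = 128,000 Hz.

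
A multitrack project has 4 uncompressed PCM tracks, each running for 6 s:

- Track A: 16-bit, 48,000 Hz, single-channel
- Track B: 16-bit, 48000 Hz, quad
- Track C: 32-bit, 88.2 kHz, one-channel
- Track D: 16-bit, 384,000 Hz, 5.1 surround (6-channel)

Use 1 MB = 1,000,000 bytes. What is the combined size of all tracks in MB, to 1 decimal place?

Track A: 48,000 × 6 × 2 × 1 = 576,000 bytes.
Track B: 48,000 × 6 × 2 × 4 = 2,304,000 bytes.
Track C: 88,200 × 6 × 4 × 1 = 2,116,800 bytes.
Track D: 384,000 × 6 × 2 × 6 = 27,648,000 bytes.
Total = 32,644,800 bytes = 32.6 MB.

32.6 MB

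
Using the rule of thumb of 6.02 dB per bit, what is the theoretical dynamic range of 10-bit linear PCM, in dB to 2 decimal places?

10 × 6.02 = 60.20 dB.

60.20 dB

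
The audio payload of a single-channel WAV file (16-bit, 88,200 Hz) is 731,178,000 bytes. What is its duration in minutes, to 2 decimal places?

Byte rate = 88,200 × 2 × 1 = 176,400 bytes/s.
Duration = 731,178,000 / 176,400 = 4,145 s.
4,145 s / 60 = 69.08 minutes.

69.08 minutes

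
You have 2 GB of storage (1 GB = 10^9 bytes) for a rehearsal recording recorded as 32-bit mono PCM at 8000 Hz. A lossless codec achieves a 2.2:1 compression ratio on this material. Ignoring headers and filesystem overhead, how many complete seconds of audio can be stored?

137,500 seconds

Uncompressed byte rate = 8,000 × 4 × 1 = 32,000 bytes/s.
After 2.2:1 compression, effective rate ≈ 14545.45 bytes/s.
Capacity = 2 × 1,000,000,000 = 2,000,000,000 bytes.
2,000,000,000 / effective rate ≈ 137500 s → 137,500 seconds.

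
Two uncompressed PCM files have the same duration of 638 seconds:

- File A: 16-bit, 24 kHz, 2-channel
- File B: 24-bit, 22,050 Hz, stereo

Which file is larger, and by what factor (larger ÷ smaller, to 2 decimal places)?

File B, by a factor of 1.38

File A: 24,000 × 2 × 2 = 96,000 bytes/s.
File B: 22,050 × 3 × 2 = 132,300 bytes/s.
File B is larger; ratio = 84,407,400 / 61,248,000 = 1.38.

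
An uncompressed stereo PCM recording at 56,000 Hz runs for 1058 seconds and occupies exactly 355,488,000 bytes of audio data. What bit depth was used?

24 bits

Bytes per sample = 355,488,000 / (56,000 × 1,058 × 2) = 355,488,000 / 118,496,000 = 3.
Bit depth = 3 × 8 = 24 bits.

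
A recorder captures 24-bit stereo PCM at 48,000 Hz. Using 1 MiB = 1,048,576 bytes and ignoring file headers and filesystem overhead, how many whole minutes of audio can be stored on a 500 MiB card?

30 minutes

Uncompressed byte rate = 48,000 × 3 × 2 = 288,000 bytes/s.
Capacity = 500 × 1,048,576 = 524,288,000 bytes.
524,288,000 / 288,000 ≈ 1820.44 s → 30 minutes.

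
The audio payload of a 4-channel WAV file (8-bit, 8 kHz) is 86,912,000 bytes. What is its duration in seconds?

2,716 seconds

Byte rate = 8,000 × 1 × 4 = 32,000 bytes/s.
Duration = 86,912,000 / 32,000 = 2,716 s.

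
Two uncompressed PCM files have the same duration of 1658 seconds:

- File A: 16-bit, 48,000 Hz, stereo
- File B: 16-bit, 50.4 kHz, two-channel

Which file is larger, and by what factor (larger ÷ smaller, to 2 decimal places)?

File B, by a factor of 1.05

File A: 48,000 × 2 × 2 = 192,000 bytes/s.
File B: 50,400 × 2 × 2 = 201,600 bytes/s.
File B is larger; ratio = 334,252,800 / 318,336,000 = 1.05.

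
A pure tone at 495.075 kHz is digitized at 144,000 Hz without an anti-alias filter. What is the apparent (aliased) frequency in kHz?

63.075 kHz

Nyquist = 144,000/2 = 72,000 Hz; 495,075 Hz exceeds it.
Alias = |495,075 − 3×144,000| = |495,075 − 432,000| = 63,075 Hz = 63.075 kHz.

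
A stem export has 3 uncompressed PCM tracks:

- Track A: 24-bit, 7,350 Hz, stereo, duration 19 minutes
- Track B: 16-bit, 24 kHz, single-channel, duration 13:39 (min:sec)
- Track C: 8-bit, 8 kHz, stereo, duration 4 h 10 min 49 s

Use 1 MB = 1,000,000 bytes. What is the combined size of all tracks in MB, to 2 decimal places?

Track A: 19 minutes = 1,140 s; 7,350 × 1,140 × 3 × 2 = 50,274,000 bytes.
Track B: 13:39 (min:sec) = 819 s; 24,000 × 819 × 2 × 1 = 39,312,000 bytes.
Track C: 4 h 10 min 49 s = 15,049 s; 8,000 × 15,049 × 1 × 2 = 240,784,000 bytes.
Total = 330,370,000 bytes = 330.37 MB.

330.37 MB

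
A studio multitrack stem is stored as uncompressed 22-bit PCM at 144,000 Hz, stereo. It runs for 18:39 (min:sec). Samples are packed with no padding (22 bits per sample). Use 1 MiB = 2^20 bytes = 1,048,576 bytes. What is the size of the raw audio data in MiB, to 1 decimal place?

845.2 MiB

Duration = 18:39 (min:sec) = 1,119 s.
Bits = 144,000 × 1,119 × 22 × 2 = 7,089,984,000 bits = 886,248,000 bytes.
886,248,000 / 1,048,576 = 845.2 MiB.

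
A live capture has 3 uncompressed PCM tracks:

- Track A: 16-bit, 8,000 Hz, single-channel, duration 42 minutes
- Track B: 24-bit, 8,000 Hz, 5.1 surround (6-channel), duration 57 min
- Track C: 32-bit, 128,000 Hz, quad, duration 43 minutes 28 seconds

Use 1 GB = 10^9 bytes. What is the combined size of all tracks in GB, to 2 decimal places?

5.87 GB

Track A: 42 minutes = 2,520 s; 8,000 × 2,520 × 2 × 1 = 40,320,000 bytes.
Track B: 57 min = 3,420 s; 8,000 × 3,420 × 3 × 6 = 492,480,000 bytes.
Track C: 43 minutes 28 seconds = 2,608 s; 128,000 × 2,608 × 4 × 4 = 5,341,184,000 bytes.
Total = 5,873,984,000 bytes = 5.87 GB.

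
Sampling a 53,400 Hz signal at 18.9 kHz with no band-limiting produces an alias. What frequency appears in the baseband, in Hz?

Nyquist = 18,900/2 = 9,450 Hz; 53,400 Hz exceeds it.
Alias = |53,400 − 3×18,900| = |53,400 − 56,700| = 3,300 Hz.

3,300 Hz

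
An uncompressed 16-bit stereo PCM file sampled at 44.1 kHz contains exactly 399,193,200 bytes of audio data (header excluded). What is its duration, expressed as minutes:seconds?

37:43

Byte rate = 44,100 × 2 × 2 = 176,400 bytes/s.
Duration = 399,193,200 / 176,400 = 2,263 s.
2,263 s = 37:43.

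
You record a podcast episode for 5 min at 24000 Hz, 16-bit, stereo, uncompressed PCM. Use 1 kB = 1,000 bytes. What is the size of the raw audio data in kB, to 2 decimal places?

Duration = 5 min = 300 s.
Bytes = 24,000 samples/s × 300 s × 2 bytes/sample × 2 ch = 28,800,000 bytes.
28,800,000 / 1,000 = 28800.00 kB.

28800.00 kB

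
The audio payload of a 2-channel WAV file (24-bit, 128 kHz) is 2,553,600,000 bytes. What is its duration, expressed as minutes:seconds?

55:25

Byte rate = 128,000 × 3 × 2 = 768,000 bytes/s.
Duration = 2,553,600,000 / 768,000 = 3,325 s.
3,325 s = 55:25.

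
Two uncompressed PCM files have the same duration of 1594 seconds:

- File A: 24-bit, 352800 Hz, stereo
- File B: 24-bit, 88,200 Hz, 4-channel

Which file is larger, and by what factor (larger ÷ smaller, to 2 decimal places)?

File A, by a factor of 2.00

File A: 352,800 × 3 × 2 = 2,116,800 bytes/s.
File B: 88,200 × 3 × 4 = 1,058,400 bytes/s.
File A is larger; ratio = 3,374,179,200 / 1,687,089,600 = 2.00.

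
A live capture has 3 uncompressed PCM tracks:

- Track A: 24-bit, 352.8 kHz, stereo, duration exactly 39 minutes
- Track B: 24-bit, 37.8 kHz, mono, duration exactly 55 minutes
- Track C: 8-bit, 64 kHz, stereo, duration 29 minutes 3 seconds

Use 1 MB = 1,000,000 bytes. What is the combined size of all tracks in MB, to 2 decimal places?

5550.64 MB

Track A: exactly 39 minutes = 2,340 s; 352,800 × 2,340 × 3 × 2 = 4,953,312,000 bytes.
Track B: exactly 55 minutes = 3,300 s; 37,800 × 3,300 × 3 × 1 = 374,220,000 bytes.
Track C: 29 minutes 3 seconds = 1,743 s; 64,000 × 1,743 × 1 × 2 = 223,104,000 bytes.
Total = 5,550,636,000 bytes = 5550.64 MB.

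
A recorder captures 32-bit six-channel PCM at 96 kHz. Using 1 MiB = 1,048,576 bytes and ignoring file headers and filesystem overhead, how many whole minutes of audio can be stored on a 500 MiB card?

Uncompressed byte rate = 96,000 × 4 × 6 = 2,304,000 bytes/s.
Capacity = 500 × 1,048,576 = 524,288,000 bytes.
524,288,000 / 2,304,000 ≈ 227.56 s → 3 minutes.

3 minutes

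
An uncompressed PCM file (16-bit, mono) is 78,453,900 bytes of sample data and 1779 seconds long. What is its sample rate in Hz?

22,050 Hz

Bytes = sample_rate × seconds × bytes_per_sample × channels.
sample_rate = 78,453,900 / (1,779 × 2 × 1) = 78,453,900 / 3,558 = 22,050 Hz.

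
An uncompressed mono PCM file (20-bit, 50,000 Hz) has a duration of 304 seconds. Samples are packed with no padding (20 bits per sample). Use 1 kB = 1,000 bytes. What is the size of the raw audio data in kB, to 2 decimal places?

Bits = 50,000 × 304 × 20 × 1 = 304,000,000 bits = 38,000,000 bytes.
38,000,000 / 1,000 = 38000.00 kB.

38000.00 kB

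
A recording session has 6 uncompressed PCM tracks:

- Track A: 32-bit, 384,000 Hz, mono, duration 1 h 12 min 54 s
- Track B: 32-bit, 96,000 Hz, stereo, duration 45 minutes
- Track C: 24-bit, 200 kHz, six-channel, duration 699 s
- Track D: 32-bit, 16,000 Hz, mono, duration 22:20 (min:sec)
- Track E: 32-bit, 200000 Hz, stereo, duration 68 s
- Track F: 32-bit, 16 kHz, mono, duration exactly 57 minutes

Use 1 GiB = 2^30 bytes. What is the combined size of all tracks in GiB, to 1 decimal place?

Track A: 1 h 12 min 54 s = 4,374 s; 384,000 × 4,374 × 4 × 1 = 6,718,464,000 bytes.
Track B: 45 minutes = 2,700 s; 96,000 × 2,700 × 4 × 2 = 2,073,600,000 bytes.
Track C: 200,000 × 699 × 3 × 6 = 2,516,400,000 bytes.
Track D: 22:20 (min:sec) = 1,340 s; 16,000 × 1,340 × 4 × 1 = 85,760,000 bytes.
Track E: 200,000 × 68 × 4 × 2 = 108,800,000 bytes.
Track F: exactly 57 minutes = 3,420 s; 16,000 × 3,420 × 4 × 1 = 218,880,000 bytes.
Total = 11,721,904,000 bytes = 10.9 GiB.

10.9 GiB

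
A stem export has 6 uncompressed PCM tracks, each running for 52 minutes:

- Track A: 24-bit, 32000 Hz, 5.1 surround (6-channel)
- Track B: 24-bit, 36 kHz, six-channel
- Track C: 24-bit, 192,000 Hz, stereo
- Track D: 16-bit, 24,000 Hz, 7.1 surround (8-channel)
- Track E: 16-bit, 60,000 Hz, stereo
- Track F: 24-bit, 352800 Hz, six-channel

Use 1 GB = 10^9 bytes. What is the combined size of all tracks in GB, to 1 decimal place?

29.2 GB

52 minutes = 3,120 s.
Track A: 32,000 × 3,120 × 3 × 6 = 1,797,120,000 bytes.
Track B: 36,000 × 3,120 × 3 × 6 = 2,021,760,000 bytes.
Track C: 192,000 × 3,120 × 3 × 2 = 3,594,240,000 bytes.
Track D: 24,000 × 3,120 × 2 × 8 = 1,198,080,000 bytes.
Track E: 60,000 × 3,120 × 2 × 2 = 748,800,000 bytes.
Track F: 352,800 × 3,120 × 3 × 6 = 19,813,248,000 bytes.
Total = 29,173,248,000 bytes = 29.2 GB.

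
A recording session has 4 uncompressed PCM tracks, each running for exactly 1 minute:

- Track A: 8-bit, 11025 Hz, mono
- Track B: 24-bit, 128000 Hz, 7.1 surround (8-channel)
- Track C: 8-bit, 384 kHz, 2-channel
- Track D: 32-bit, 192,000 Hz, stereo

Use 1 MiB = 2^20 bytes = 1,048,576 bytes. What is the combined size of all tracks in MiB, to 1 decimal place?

exactly 1 minute = 60 s.
Track A: 11,025 × 60 × 1 × 1 = 661,500 bytes.
Track B: 128,000 × 60 × 3 × 8 = 184,320,000 bytes.
Track C: 384,000 × 60 × 1 × 2 = 46,080,000 bytes.
Track D: 192,000 × 60 × 4 × 2 = 92,160,000 bytes.
Total = 323,221,500 bytes = 308.2 MiB.

308.2 MiB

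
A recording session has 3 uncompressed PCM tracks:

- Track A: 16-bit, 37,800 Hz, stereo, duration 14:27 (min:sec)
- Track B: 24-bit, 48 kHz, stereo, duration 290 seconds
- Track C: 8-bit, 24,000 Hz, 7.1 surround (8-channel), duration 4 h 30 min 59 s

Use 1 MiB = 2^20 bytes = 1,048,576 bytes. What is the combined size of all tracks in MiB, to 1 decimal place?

3181.8 MiB

Track A: 14:27 (min:sec) = 867 s; 37,800 × 867 × 2 × 2 = 131,090,400 bytes.
Track B: 48,000 × 290 × 3 × 2 = 83,520,000 bytes.
Track C: 4 h 30 min 59 s = 16,259 s; 24,000 × 16,259 × 1 × 8 = 3,121,728,000 bytes.
Total = 3,336,338,400 bytes = 3181.8 MiB.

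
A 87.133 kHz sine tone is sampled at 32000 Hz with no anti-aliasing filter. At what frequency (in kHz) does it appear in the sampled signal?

Nyquist = 32,000/2 = 16,000 Hz; 87,133 Hz exceeds it.
Alias = |87,133 − 3×32,000| = |87,133 − 96,000| = 8,867 Hz = 8.867 kHz.

8.867 kHz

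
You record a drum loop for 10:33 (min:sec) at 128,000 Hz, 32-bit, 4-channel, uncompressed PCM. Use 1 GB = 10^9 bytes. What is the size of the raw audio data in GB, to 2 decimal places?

1.30 GB

Duration = 10:33 (min:sec) = 633 s.
Bytes = 128,000 samples/s × 633 s × 4 bytes/sample × 4 ch = 1,296,384,000 bytes.
1,296,384,000 / 1,000,000,000 = 1.30 GB.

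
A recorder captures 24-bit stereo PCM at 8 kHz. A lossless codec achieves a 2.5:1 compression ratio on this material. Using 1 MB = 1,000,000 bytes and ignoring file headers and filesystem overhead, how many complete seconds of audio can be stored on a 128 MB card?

Uncompressed byte rate = 8,000 × 3 × 2 = 48,000 bytes/s.
After 2.5:1 compression, effective rate ≈ 19200 bytes/s.
Capacity = 128 × 1,000,000 = 128,000,000 bytes.
128,000,000 / effective rate ≈ 6666.67 s → 6,666 seconds.

6,666 seconds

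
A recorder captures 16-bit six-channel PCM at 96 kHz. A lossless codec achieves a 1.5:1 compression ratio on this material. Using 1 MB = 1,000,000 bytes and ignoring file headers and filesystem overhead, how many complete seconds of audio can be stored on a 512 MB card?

Uncompressed byte rate = 96,000 × 2 × 6 = 1,152,000 bytes/s.
After 1.5:1 compression, effective rate ≈ 768000 bytes/s.
Capacity = 512 × 1,000,000 = 512,000,000 bytes.
512,000,000 / effective rate ≈ 666.67 s → 666 seconds.

666 seconds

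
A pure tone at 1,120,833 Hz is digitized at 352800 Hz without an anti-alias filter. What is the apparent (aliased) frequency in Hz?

Nyquist = 352,800/2 = 176,400 Hz; 1,120,833 Hz exceeds it.
Alias = |1,120,833 − 3×352,800| = |1,120,833 − 1,058,400| = 62,433 Hz.

62,433 Hz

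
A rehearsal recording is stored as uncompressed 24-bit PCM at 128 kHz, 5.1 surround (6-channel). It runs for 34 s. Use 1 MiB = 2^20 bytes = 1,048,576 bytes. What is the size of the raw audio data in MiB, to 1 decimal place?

Bytes = 128,000 samples/s × 34 s × 3 bytes/sample × 6 ch = 78,336,000 bytes.
78,336,000 / 1,048,576 = 74.7 MiB.

74.7 MiB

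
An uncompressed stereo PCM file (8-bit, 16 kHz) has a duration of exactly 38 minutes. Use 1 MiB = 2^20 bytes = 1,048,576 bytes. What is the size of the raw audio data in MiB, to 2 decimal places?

69.58 MiB

Duration = exactly 38 minutes = 2,280 s.
Bytes = 16,000 samples/s × 2,280 s × 1 bytes/sample × 2 ch = 72,960,000 bytes.
72,960,000 / 1,048,576 = 69.58 MiB.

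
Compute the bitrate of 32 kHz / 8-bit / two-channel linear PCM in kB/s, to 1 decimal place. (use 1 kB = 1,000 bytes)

Bit rate = 32,000 × 8 × 2 = 512,000 bits/s.
512,000 / 8 = 64,000 B/s = 64.0 kB/s.

64.0 kB/s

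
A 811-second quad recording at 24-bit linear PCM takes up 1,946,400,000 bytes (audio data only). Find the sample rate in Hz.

Bytes = sample_rate × seconds × bytes_per_sample × channels.
sample_rate = 1,946,400,000 / (811 × 3 × 4) = 1,946,400,000 / 9,732 = 200,000 Hz.

200,000 Hz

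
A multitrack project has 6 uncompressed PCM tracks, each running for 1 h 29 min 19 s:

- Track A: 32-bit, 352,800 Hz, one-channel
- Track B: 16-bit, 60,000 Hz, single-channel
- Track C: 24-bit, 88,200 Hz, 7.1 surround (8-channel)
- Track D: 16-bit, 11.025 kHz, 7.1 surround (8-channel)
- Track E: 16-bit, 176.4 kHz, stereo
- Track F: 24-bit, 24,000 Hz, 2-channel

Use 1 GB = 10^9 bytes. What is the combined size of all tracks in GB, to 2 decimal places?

25.05 GB

1 h 29 min 19 s = 5,359 s.
Track A: 352,800 × 5,359 × 4 × 1 = 7,562,620,800 bytes.
Track B: 60,000 × 5,359 × 2 × 1 = 643,080,000 bytes.
Track C: 88,200 × 5,359 × 3 × 8 = 11,343,931,200 bytes.
Track D: 11,025 × 5,359 × 2 × 8 = 945,327,600 bytes.
Track E: 176,400 × 5,359 × 2 × 2 = 3,781,310,400 bytes.
Track F: 24,000 × 5,359 × 3 × 2 = 771,696,000 bytes.
Total = 25,047,966,000 bytes = 25.05 GB.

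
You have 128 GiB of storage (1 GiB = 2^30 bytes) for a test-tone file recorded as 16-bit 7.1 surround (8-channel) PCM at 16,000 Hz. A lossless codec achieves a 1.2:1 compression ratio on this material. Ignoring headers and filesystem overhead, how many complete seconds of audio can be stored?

Uncompressed byte rate = 16,000 × 2 × 8 = 256,000 bytes/s.
After 1.2:1 compression, effective rate ≈ 213333.33 bytes/s.
Capacity = 128 × 1,073,741,824 = 137,438,953,472 bytes.
137,438,953,472 / effective rate ≈ 644245.09 s → 644,245 seconds.

644,245 seconds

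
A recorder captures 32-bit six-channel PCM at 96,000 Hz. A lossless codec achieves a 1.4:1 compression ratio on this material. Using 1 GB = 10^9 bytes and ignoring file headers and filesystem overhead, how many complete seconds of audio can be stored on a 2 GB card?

1,215 seconds

Uncompressed byte rate = 96,000 × 4 × 6 = 2,304,000 bytes/s.
After 1.4:1 compression, effective rate ≈ 1645714.29 bytes/s.
Capacity = 2 × 1,000,000,000 = 2,000,000,000 bytes.
2,000,000,000 / effective rate ≈ 1215.28 s → 1,215 seconds.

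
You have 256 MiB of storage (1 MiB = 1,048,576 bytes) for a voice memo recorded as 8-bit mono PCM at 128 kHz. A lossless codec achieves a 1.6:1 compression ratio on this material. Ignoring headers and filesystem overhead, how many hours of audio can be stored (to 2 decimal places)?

0.93 hours

Uncompressed byte rate = 128,000 × 1 × 1 = 128,000 bytes/s.
After 1.6:1 compression, effective rate ≈ 80000 bytes/s.
Capacity = 256 × 1,048,576 = 268,435,456 bytes.
268,435,456 / effective rate ≈ 3355.44 s → 0.93 hours.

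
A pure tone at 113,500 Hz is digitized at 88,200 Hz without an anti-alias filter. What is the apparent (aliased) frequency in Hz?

25,300 Hz

Nyquist = 88,200/2 = 44,100 Hz; 113,500 Hz exceeds it.
Alias = |113,500 − 1×88,200| = |113,500 − 88,200| = 25,300 Hz.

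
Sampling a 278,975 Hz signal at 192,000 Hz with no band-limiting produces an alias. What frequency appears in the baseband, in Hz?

86,975 Hz

Nyquist = 192,000/2 = 96,000 Hz; 278,975 Hz exceeds it.
Alias = |278,975 − 1×192,000| = |278,975 − 192,000| = 86,975 Hz.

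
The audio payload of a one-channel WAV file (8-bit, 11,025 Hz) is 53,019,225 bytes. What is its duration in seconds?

Byte rate = 11,025 × 1 × 1 = 11,025 bytes/s.
Duration = 53,019,225 / 11,025 = 4,809 s.

4,809 seconds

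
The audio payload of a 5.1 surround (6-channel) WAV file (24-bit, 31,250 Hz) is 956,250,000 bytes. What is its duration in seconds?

Byte rate = 31,250 × 3 × 6 = 562,500 bytes/s.
Duration = 956,250,000 / 562,500 = 1,700 s.

1,700 seconds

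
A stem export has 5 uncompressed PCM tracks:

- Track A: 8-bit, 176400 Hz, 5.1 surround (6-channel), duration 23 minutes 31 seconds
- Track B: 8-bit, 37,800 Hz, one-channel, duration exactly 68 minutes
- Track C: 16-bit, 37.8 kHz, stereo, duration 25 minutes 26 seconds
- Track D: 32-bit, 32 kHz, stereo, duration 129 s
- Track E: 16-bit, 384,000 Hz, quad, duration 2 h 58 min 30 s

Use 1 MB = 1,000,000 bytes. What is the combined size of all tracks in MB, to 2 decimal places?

Track A: 23 minutes 31 seconds = 1,411 s; 176,400 × 1,411 × 1 × 6 = 1,493,402,400 bytes.
Track B: exactly 68 minutes = 4,080 s; 37,800 × 4,080 × 1 × 1 = 154,224,000 bytes.
Track C: 25 minutes 26 seconds = 1,526 s; 37,800 × 1,526 × 2 × 2 = 230,731,200 bytes.
Track D: 32,000 × 129 × 4 × 2 = 33,024,000 bytes.
Track E: 2 h 58 min 30 s = 10,710 s; 384,000 × 10,710 × 2 × 4 = 32,901,120,000 bytes.
Total = 34,812,501,600 bytes = 34812.50 MB.

34812.50 MB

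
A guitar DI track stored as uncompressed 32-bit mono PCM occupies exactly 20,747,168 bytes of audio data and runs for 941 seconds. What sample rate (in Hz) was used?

Bytes = sample_rate × seconds × bytes_per_sample × channels.
sample_rate = 20,747,168 / (941 × 4 × 1) = 20,747,168 / 3,764 = 5,512 Hz.

5,512 Hz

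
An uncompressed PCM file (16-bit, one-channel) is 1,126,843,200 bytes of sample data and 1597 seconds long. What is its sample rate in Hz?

Bytes = sample_rate × seconds × bytes_per_sample × channels.
sample_rate = 1,126,843,200 / (1,597 × 2 × 1) = 1,126,843,200 / 3,194 = 352,800 Hz.

352,800 Hz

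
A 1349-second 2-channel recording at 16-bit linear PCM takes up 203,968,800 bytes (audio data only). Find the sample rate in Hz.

Bytes = sample_rate × seconds × bytes_per_sample × channels.
sample_rate = 203,968,800 / (1,349 × 2 × 2) = 203,968,800 / 5,396 = 37,800 Hz.

37,800 Hz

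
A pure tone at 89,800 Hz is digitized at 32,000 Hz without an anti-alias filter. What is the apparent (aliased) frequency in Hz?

Nyquist = 32,000/2 = 16,000 Hz; 89,800 Hz exceeds it.
Alias = |89,800 − 3×32,000| = |89,800 − 96,000| = 6,200 Hz.

6,200 Hz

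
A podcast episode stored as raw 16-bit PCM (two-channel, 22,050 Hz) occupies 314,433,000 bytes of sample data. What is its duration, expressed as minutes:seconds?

Byte rate = 22,050 × 2 × 2 = 88,200 bytes/s.
Duration = 314,433,000 / 88,200 = 3,565 s.
3,565 s = 59:25.

59:25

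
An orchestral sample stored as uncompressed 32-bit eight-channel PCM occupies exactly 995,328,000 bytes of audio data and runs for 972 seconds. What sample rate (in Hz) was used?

32,000 Hz

Bytes = sample_rate × seconds × bytes_per_sample × channels.
sample_rate = 995,328,000 / (972 × 4 × 8) = 995,328,000 / 31,104 = 32,000 Hz.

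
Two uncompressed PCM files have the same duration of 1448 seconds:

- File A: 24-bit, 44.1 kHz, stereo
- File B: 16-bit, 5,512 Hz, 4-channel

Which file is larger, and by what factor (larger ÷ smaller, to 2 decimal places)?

File A: 44,100 × 3 × 2 = 264,600 bytes/s.
File B: 5,512 × 2 × 4 = 44,096 bytes/s.
File A is larger; ratio = 383,140,800 / 63,851,008 = 6.00.

File A, by a factor of 6.00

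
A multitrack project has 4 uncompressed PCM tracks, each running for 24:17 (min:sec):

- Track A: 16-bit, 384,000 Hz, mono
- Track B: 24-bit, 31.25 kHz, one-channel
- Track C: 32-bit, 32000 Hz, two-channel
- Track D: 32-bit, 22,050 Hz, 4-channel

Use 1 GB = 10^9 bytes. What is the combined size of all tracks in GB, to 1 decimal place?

24:17 (min:sec) = 1,457 s.
Track A: 384,000 × 1,457 × 2 × 1 = 1,118,976,000 bytes.
Track B: 31,250 × 1,457 × 3 × 1 = 136,593,750 bytes.
Track C: 32,000 × 1,457 × 4 × 2 = 372,992,000 bytes.
Track D: 22,050 × 1,457 × 4 × 4 = 514,029,600 bytes.
Total = 2,142,591,350 bytes = 2.1 GB.

2.1 GB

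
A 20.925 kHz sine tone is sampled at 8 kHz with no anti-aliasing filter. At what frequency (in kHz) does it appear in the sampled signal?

Nyquist = 8,000/2 = 4,000 Hz; 20,925 Hz exceeds it.
Alias = |20,925 − 3×8,000| = |20,925 − 24,000| = 3,075 Hz = 3.075 kHz.

3.075 kHz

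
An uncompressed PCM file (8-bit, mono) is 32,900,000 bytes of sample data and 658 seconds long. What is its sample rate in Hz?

Bytes = sample_rate × seconds × bytes_per_sample × channels.
sample_rate = 32,900,000 / (658 × 1 × 1) = 32,900,000 / 658 = 50,000 Hz.

50,000 Hz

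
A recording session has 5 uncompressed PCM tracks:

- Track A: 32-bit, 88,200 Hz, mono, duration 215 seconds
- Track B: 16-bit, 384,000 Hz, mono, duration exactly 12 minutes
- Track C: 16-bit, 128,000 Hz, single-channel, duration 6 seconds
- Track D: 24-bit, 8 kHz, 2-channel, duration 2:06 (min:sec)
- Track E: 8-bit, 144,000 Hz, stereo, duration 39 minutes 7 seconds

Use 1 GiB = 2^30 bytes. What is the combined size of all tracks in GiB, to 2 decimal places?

1.22 GiB

Track A: 88,200 × 215 × 4 × 1 = 75,852,000 bytes.
Track B: exactly 12 minutes = 720 s; 384,000 × 720 × 2 × 1 = 552,960,000 bytes.
Track C: 128,000 × 6 × 2 × 1 = 1,536,000 bytes.
Track D: 2:06 (min:sec) = 126 s; 8,000 × 126 × 3 × 2 = 6,048,000 bytes.
Track E: 39 minutes 7 seconds = 2,347 s; 144,000 × 2,347 × 1 × 2 = 675,936,000 bytes.
Total = 1,312,332,000 bytes = 1.22 GiB.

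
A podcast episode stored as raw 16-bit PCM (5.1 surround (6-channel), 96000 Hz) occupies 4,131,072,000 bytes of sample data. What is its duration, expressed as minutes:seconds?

59:46

Byte rate = 96,000 × 2 × 6 = 1,152,000 bytes/s.
Duration = 4,131,072,000 / 1,152,000 = 3,586 s.
3,586 s = 59:46.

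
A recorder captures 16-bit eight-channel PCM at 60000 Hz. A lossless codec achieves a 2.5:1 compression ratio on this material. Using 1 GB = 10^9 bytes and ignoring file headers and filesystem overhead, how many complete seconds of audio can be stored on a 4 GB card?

10,416 seconds

Uncompressed byte rate = 60,000 × 2 × 8 = 960,000 bytes/s.
After 2.5:1 compression, effective rate ≈ 384000 bytes/s.
Capacity = 4 × 1,000,000,000 = 4,000,000,000 bytes.
4,000,000,000 / effective rate ≈ 10416.67 s → 10,416 seconds.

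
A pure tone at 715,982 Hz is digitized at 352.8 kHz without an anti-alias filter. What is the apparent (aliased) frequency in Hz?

10,382 Hz

Nyquist = 352,800/2 = 176,400 Hz; 715,982 Hz exceeds it.
Alias = |715,982 − 2×352,800| = |715,982 − 705,600| = 10,382 Hz.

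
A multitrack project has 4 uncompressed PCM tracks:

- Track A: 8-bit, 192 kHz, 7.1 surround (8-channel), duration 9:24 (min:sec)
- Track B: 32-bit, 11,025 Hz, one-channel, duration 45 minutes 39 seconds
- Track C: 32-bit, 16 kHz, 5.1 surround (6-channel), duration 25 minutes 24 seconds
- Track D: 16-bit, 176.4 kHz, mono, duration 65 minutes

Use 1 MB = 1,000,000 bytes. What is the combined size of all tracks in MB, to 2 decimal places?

2948.23 MB

Track A: 9:24 (min:sec) = 564 s; 192,000 × 564 × 1 × 8 = 866,304,000 bytes.
Track B: 45 minutes 39 seconds = 2,739 s; 11,025 × 2,739 × 4 × 1 = 120,789,900 bytes.
Track C: 25 minutes 24 seconds = 1,524 s; 16,000 × 1,524 × 4 × 6 = 585,216,000 bytes.
Track D: 65 minutes = 3,900 s; 176,400 × 3,900 × 2 × 1 = 1,375,920,000 bytes.
Total = 2,948,229,900 bytes = 2948.23 MB.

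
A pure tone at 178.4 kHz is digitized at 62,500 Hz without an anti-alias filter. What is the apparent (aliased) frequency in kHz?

Nyquist = 62,500/2 = 31,250 Hz; 178,400 Hz exceeds it.
Alias = |178,400 − 3×62,500| = |178,400 − 187,500| = 9,100 Hz = 9.1 kHz.

9.1 kHz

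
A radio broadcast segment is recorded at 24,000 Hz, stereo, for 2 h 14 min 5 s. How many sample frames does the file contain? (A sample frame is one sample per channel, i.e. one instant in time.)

193,080,000 sample frames

2 h 14 min 5 s = 8,045 s.
24,000 samples/s × 8,045 s = 193,080,000 frames.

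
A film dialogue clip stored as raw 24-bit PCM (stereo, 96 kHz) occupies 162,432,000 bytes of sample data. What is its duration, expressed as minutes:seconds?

Byte rate = 96,000 × 3 × 2 = 576,000 bytes/s.
Duration = 162,432,000 / 576,000 = 282 s.
282 s = 4:42.

4:42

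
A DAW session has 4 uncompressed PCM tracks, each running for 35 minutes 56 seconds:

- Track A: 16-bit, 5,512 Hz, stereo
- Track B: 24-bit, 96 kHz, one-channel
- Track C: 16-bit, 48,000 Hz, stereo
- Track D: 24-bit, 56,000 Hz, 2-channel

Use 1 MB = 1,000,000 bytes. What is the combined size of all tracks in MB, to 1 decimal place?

35 minutes 56 seconds = 2,156 s.
Track A: 5,512 × 2,156 × 2 × 2 = 47,535,488 bytes.
Track B: 96,000 × 2,156 × 3 × 1 = 620,928,000 bytes.
Track C: 48,000 × 2,156 × 2 × 2 = 413,952,000 bytes.
Track D: 56,000 × 2,156 × 3 × 2 = 724,416,000 bytes.
Total = 1,806,831,488 bytes = 1806.8 MB.

1806.8 MB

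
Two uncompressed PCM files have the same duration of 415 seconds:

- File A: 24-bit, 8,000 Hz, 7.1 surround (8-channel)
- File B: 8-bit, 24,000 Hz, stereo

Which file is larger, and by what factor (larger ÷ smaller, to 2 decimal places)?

File A, by a factor of 4.00

File A: 8,000 × 3 × 8 = 192,000 bytes/s.
File B: 24,000 × 1 × 2 = 48,000 bytes/s.
File A is larger; ratio = 79,680,000 / 19,920,000 = 4.00.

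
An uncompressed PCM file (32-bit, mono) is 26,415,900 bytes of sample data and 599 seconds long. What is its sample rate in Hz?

Bytes = sample_rate × seconds × bytes_per_sample × channels.
sample_rate = 26,415,900 / (599 × 4 × 1) = 26,415,900 / 2,396 = 11,025 Hz.

11,025 Hz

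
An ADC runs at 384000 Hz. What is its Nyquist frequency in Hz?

Nyquist frequency = sample rate / 2 = 384,000 / 2 = 192,000 Hz.

192,000 Hz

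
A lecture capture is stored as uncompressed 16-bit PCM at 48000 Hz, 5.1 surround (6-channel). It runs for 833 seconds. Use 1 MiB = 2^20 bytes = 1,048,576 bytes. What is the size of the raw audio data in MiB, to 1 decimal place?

Bytes = 48,000 samples/s × 833 s × 2 bytes/sample × 6 ch = 479,808,000 bytes.
479,808,000 / 1,048,576 = 457.6 MiB.

457.6 MiB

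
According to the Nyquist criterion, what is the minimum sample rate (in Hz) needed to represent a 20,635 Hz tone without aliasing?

41,270 Hz

Minimum sample rate = 2 × 20,635 Hz = 41,270 Hz.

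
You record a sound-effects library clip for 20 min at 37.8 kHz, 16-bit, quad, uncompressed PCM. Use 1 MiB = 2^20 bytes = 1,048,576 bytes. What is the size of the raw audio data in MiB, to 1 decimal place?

346.1 MiB

Duration = 20 min = 1,200 s.
Bytes = 37,800 samples/s × 1,200 s × 2 bytes/sample × 4 ch = 362,880,000 bytes.
362,880,000 / 1,048,576 = 346.1 MiB.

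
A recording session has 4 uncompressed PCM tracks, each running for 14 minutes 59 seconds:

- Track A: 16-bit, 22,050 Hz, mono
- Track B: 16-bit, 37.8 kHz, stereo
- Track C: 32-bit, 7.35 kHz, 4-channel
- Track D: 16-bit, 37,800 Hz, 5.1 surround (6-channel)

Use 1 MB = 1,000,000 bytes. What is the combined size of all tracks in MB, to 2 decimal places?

689.08 MB

14 minutes 59 seconds = 899 s.
Track A: 22,050 × 899 × 2 × 1 = 39,645,900 bytes.
Track B: 37,800 × 899 × 2 × 2 = 135,928,800 bytes.
Track C: 7,350 × 899 × 4 × 4 = 105,722,400 bytes.
Track D: 37,800 × 899 × 2 × 6 = 407,786,400 bytes.
Total = 689,083,500 bytes = 689.08 MB.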